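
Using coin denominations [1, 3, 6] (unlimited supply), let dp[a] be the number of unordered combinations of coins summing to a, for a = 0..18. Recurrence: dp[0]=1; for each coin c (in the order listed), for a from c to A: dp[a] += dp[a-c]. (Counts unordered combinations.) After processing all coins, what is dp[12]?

9

after  coin     0     1     2     3     4     5     6     7     8     9    10    11    12    13    14    15    16    17    18
          1     1     1     1     1     1     1     1     1     1     1     1     1     1     1     1     1     1     1     1
          3     1     1     1     2     2     2     3     3     3     4     4     4     5     5     5     6     6     6     7
          6     1     1     1     2     2     2     4     4     4     6     6     6     9     9     9    12    12    12    16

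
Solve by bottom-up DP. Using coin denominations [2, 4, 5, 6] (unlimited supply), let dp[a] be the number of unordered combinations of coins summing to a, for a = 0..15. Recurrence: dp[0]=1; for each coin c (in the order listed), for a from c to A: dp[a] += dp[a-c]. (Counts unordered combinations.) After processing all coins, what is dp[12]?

after  coin     0     1     2     3     4     5     6     7     8     9    10    11    12    13    14    15
          2     1     0     1     0     1     0     1     0     1     0     1     0     1     0     1     0
          4     1     0     1     0     2     0     2     0     3     0     3     0     4     0     4     0
          5     1     0     1     0     2     1     2     1     3     2     4     2     5     3     6     4
          6     1     0     1     0     2     1     3     1     4     2     6     3     8     4    10     6

8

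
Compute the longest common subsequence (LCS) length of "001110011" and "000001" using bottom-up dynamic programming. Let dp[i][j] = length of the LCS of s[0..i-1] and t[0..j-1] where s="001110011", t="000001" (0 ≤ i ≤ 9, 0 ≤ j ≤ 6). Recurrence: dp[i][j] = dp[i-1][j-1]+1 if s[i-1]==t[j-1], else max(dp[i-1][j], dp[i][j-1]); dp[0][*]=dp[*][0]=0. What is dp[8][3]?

   ''  0  0  0  0  0  1
''  0  0  0  0  0  0  0
 0  0  1  1  1  1  1  1
 0  0  1  2  2  2  2  2
 1  0  1  2  2  2  2  3
 1  0  1  2  2  2  2  3
 1  0  1  2  2  2  2  3
 0  0  1  2  3  3  3  3
 0  0  1  2  3  4  4  4
 1  0  1  2  3  4  4  5
 1  0  1  2  3  4  4  5

3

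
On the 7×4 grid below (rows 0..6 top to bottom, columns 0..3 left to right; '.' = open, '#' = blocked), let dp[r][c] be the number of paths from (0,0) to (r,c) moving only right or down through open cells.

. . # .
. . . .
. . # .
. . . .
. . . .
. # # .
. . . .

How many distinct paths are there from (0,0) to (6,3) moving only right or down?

16

r\c   0   1   2   3
  0   1   1   0   0
  1   1   2   2   2
  2   1   3   0   2
  3   1   4   4   6
  4   1   5   9  15
  5   1   0   0  15
  6   1   1   1  16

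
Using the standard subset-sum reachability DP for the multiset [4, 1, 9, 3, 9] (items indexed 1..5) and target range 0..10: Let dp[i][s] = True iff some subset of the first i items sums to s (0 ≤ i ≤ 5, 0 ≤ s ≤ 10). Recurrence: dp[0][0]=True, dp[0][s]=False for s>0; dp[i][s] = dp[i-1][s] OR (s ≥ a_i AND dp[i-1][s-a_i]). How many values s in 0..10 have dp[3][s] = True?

i\s   0   1   2   3   4   5   6   7   8   9  10
  0   T   F   F   F   F   F   F   F   F   F   F
  1   T   F   F   F   T   F   F   F   F   F   F
  2   T   T   F   F   T   T   F   F   F   F   F
  3   T   T   F   F   T   T   F   F   F   T   T
  4   T   T   F   T   T   T   F   T   T   T   T
  5   T   T   F   T   T   T   F   T   T   T   T

6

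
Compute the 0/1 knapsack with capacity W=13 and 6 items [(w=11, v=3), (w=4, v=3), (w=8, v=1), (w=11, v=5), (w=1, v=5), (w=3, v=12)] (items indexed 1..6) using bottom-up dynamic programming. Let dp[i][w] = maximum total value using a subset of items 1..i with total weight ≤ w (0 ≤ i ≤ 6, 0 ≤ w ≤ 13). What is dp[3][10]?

3

i\w   0   1   2   3   4   5   6   7   8   9  10  11  12  13
  0   0   0   0   0   0   0   0   0   0   0   0   0   0   0
  1   0   0   0   0   0   0   0   0   0   0   0   3   3   3
  2   0   0   0   0   3   3   3   3   3   3   3   3   3   3
  3   0   0   0   0   3   3   3   3   3   3   3   3   4   4
  4   0   0   0   0   3   3   3   3   3   3   3   5   5   5
  5   0   5   5   5   5   8   8   8   8   8   8   8  10  10
  6   0   5   5  12  17  17  17  17  20  20  20  20  20  20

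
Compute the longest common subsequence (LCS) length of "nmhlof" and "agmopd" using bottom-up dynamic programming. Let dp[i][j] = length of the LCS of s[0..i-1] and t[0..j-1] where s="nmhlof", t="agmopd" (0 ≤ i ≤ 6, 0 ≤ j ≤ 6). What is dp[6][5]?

   ''  a  g  m  o  p  d
''  0  0  0  0  0  0  0
 n  0  0  0  0  0  0  0
 m  0  0  0  1  1  1  1
 h  0  0  0  1  1  1  1
 l  0  0  0  1  1  1  1
 o  0  0  0  1  2  2  2
 f  0  0  0  1  2  2  2

2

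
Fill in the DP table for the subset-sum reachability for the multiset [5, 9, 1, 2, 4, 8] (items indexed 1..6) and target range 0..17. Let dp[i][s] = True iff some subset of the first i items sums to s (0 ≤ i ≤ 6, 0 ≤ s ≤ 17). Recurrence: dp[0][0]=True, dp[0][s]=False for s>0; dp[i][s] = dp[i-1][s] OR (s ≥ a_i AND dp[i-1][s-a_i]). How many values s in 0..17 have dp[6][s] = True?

i\s   0   1   2   3   4   5   6   7   8   9  10  11  12  13  14  15  16  17
  0   T   F   F   F   F   F   F   F   F   F   F   F   F   F   F   F   F   F
  1   T   F   F   F   F   T   F   F   F   F   F   F   F   F   F   F   F   F
  2   T   F   F   F   F   T   F   F   F   T   F   F   F   F   T   F   F   F
  3   T   T   F   F   F   T   T   F   F   T   T   F   F   F   T   T   F   F
  4   T   T   T   T   F   T   T   T   T   T   T   T   T   F   T   T   T   T
  5   T   T   T   T   T   T   T   T   T   T   T   T   T   T   T   T   T   T
  6   T   T   T   T   T   T   T   T   T   T   T   T   T   T   T   T   T   T

18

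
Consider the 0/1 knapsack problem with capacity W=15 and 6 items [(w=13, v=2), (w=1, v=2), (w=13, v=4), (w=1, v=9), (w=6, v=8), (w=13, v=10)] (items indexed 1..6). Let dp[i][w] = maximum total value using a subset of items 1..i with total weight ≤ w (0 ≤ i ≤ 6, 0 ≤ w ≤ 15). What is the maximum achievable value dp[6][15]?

21

i\w   0   1   2   3   4   5   6   7   8   9  10  11  12  13  14  15
  0   0   0   0   0   0   0   0   0   0   0   0   0   0   0   0   0
  1   0   0   0   0   0   0   0   0   0   0   0   0   0   2   2   2
  2   0   2   2   2   2   2   2   2   2   2   2   2   2   2   4   4
  3   0   2   2   2   2   2   2   2   2   2   2   2   2   4   6   6
  4   0   9  11  11  11  11  11  11  11  11  11  11  11  11  13  15
  5   0   9  11  11  11  11  11  17  19  19  19  19  19  19  19  19
  6   0   9  11  11  11  11  11  17  19  19  19  19  19  19  19  21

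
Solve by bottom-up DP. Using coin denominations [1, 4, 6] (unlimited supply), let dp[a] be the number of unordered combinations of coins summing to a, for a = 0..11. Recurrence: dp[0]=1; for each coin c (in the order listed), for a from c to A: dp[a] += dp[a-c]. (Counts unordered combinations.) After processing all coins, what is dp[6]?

3

after  coin     0     1     2     3     4     5     6     7     8     9    10    11
          1     1     1     1     1     1     1     1     1     1     1     1     1
          4     1     1     1     1     2     2     2     2     3     3     3     3
          6     1     1     1     1     2     2     3     3     4     4     5     5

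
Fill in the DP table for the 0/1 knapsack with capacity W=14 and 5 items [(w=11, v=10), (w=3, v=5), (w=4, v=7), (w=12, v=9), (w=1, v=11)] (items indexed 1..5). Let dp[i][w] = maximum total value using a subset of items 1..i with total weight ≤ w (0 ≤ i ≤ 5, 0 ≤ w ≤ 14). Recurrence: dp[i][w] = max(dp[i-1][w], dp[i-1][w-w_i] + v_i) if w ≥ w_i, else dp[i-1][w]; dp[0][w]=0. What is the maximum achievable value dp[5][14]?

i\w   0   1   2   3   4   5   6   7   8   9  10  11  12  13  14
  0   0   0   0   0   0   0   0   0   0   0   0   0   0   0   0
  1   0   0   0   0   0   0   0   0   0   0   0  10  10  10  10
  2   0   0   0   5   5   5   5   5   5   5   5  10  10  10  15
  3   0   0   0   5   7   7   7  12  12  12  12  12  12  12  15
  4   0   0   0   5   7   7   7  12  12  12  12  12  12  12  15
  5   0  11  11  11  16  18  18  18  23  23  23  23  23  23  23

23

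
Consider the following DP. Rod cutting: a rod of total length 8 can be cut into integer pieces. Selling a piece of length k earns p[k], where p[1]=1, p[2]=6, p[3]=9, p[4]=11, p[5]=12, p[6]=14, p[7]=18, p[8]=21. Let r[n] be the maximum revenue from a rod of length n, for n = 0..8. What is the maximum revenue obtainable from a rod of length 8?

   n    0    1    2    3    4    5    6    7    8
r[n]    0    1    6    9   12   15   18   21   24

24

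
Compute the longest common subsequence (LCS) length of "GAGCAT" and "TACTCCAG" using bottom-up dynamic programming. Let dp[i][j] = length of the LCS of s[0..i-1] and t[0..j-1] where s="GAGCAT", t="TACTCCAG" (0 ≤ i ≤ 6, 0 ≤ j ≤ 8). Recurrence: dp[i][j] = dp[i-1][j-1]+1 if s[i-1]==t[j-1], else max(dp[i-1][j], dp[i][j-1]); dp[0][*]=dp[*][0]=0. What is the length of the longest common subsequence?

3

   ''  T  A  C  T  C  C  A  G
''  0  0  0  0  0  0  0  0  0
 G  0  0  0  0  0  0  0  0  1
 A  0  0  1  1  1  1  1  1  1
 G  0  0  1  1  1  1  1  1  2
 C  0  0  1  2  2  2  2  2  2
 A  0  0  1  2  2  2  2  3  3
 T  0  1  1  2  3  3  3  3  3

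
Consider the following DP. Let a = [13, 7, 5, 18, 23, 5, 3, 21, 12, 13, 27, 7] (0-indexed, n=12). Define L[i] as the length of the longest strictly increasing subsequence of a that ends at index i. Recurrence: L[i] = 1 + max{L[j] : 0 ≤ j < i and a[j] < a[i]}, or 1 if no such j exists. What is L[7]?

3

   i    0    1    2    3    4    5    6    7    8    9   10   11
a[i]   13    7    5   18   23    5    3   21   12   13   27    7
L[i]    1    1    1    2    3    1    1    3    2    3    4    2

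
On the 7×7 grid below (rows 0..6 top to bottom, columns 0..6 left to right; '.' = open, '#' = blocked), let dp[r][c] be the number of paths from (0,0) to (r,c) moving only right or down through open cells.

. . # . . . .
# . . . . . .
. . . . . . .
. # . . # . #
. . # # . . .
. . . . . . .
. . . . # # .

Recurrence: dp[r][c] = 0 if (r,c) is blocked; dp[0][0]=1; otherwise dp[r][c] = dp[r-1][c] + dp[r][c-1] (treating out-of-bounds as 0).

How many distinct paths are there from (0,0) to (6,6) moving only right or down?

r\c   0   1   2   3   4   5   6
  0   1   1   0   0   0   0   0
  1   0   1   1   1   1   1   1
  2   0   1   2   3   4   5   6
  3   0   0   2   5   0   5   0
  4   0   0   0   0   0   5   5
  5   0   0   0   0   0   5  10
  6   0   0   0   0   0   0  10

10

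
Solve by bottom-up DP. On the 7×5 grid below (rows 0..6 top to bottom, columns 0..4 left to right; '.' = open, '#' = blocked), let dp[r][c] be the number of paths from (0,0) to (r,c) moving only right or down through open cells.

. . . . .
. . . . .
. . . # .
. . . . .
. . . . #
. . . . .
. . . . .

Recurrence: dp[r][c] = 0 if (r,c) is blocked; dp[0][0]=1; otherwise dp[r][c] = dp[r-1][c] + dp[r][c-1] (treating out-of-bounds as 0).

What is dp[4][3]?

25

r\c   0   1   2   3   4
  0   1   1   1   1   1
  1   1   2   3   4   5
  2   1   3   6   0   5
  3   1   4  10  10  15
  4   1   5  15  25   0
  5   1   6  21  46  46
  6   1   7  28  74 120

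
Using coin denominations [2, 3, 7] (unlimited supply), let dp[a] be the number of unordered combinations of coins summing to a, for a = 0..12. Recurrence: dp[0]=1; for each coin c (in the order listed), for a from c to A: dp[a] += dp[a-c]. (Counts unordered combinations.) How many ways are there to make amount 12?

after  coin     0     1     2     3     4     5     6     7     8     9    10    11    12
          2     1     0     1     0     1     0     1     0     1     0     1     0     1
          3     1     0     1     1     1     1     2     1     2     2     2     2     3
          7     1     0     1     1     1     1     2     2     2     3     3     3     4

4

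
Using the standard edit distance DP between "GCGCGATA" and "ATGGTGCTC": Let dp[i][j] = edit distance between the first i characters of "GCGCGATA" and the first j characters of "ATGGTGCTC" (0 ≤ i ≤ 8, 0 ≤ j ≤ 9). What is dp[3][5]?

4

   ''  A  T  G  G  T  G  C  T  C
''  0  1  2  3  4  5  6  7  8  9
 G  1  1  2  2  3  4  5  6  7  8
 C  2  2  2  3  3  4  5  5  6  7
 G  3  3  3  2  3  4  4  5  6  7
 C  4  4  4  3  3  4  5  4  5  6
 G  5  5  5  4  3  4  4  5  5  6
 A  6  5  6  5  4  4  5  5  6  6
 T  7  6  5  6  5  4  5  6  5  6
 A  8  7  6  6  6  5  5  6  6  6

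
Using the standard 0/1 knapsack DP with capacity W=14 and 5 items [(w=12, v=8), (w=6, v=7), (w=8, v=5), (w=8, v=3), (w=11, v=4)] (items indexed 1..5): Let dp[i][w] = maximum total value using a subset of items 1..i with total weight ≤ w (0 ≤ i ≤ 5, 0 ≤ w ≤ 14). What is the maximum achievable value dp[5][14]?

i\w   0   1   2   3   4   5   6   7   8   9  10  11  12  13  14
  0   0   0   0   0   0   0   0   0   0   0   0   0   0   0   0
  1   0   0   0   0   0   0   0   0   0   0   0   0   8   8   8
  2   0   0   0   0   0   0   7   7   7   7   7   7   8   8   8
  3   0   0   0   0   0   0   7   7   7   7   7   7   8   8  12
  4   0   0   0   0   0   0   7   7   7   7   7   7   8   8  12
  5   0   0   0   0   0   0   7   7   7   7   7   7   8   8  12

12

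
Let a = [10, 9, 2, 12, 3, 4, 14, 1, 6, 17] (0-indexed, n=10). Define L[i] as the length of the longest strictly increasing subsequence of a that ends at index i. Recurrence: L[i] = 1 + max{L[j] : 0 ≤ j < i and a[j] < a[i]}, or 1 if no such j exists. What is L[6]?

   i    0    1    2    3    4    5    6    7    8    9
a[i]   10    9    2   12    3    4   14    1    6   17
L[i]    1    1    1    2    2    3    4    1    4    5

4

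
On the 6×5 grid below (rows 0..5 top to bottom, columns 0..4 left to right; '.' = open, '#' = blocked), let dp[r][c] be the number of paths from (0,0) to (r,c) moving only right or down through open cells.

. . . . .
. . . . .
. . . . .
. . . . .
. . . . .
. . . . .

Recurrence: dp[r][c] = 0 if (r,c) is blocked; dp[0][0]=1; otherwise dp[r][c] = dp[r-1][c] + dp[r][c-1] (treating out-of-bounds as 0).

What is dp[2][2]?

r\c   0   1   2   3   4
  0   1   1   1   1   1
  1   1   2   3   4   5
  2   1   3   6  10  15
  3   1   4  10  20  35
  4   1   5  15  35  70
  5   1   6  21  56 126

6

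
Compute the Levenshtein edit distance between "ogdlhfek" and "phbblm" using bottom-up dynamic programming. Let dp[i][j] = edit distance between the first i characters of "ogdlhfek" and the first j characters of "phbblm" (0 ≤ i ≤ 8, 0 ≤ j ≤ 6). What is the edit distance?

   ''  p  h  b  b  l  m
''  0  1  2  3  4  5  6
 o  1  1  2  3  4  5  6
 g  2  2  2  3  4  5  6
 d  3  3  3  3  4  5  6
 l  4  4  4  4  4  4  5
 h  5  5  4  5  5  5  5
 f  6  6  5  5  6  6  6
 e  7  7  6  6  6  7  7
 k  8  8  7  7  7  7  8

8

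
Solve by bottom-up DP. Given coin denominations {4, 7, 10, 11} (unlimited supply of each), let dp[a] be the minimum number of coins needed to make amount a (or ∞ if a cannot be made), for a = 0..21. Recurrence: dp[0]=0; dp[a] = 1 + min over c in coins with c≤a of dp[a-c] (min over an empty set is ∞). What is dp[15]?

 a  0  1  2  3  4  5  6  7  8  9 10 11 12 13 14 15 16 17 18 19 20 21
dp  0  -  -  -  1  -  -  1  2  -  1  1  3  -  2  2  4  2  2  3  2  2
(- denotes ∞ / unreachable)

2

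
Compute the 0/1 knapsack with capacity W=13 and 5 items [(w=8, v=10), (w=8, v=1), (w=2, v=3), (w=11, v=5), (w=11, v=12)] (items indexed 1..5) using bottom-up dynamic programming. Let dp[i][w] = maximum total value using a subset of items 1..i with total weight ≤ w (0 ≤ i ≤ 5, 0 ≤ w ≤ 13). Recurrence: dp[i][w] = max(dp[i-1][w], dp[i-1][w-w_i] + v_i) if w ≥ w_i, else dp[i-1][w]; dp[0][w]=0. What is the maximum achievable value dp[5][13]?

15

i\w   0   1   2   3   4   5   6   7   8   9  10  11  12  13
  0   0   0   0   0   0   0   0   0   0   0   0   0   0   0
  1   0   0   0   0   0   0   0   0  10  10  10  10  10  10
  2   0   0   0   0   0   0   0   0  10  10  10  10  10  10
  3   0   0   3   3   3   3   3   3  10  10  13  13  13  13
  4   0   0   3   3   3   3   3   3  10  10  13  13  13  13
  5   0   0   3   3   3   3   3   3  10  10  13  13  13  15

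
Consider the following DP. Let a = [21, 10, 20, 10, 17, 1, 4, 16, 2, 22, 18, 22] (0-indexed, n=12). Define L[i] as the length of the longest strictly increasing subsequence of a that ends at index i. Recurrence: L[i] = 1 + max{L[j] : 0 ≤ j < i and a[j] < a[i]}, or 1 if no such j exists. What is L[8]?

2

   i    0    1    2    3    4    5    6    7    8    9   10   11
a[i]   21   10   20   10   17    1    4   16    2   22   18   22
L[i]    1    1    2    1    2    1    2    3    2    4    4    5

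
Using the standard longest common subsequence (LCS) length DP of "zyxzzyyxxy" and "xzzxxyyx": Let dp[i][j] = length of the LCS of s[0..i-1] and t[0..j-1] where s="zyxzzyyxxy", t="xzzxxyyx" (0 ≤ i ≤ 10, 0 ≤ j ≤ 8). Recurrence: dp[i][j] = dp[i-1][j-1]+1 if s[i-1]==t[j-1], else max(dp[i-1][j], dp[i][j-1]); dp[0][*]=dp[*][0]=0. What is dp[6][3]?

   ''  x  z  z  x  x  y  y  x
''  0  0  0  0  0  0  0  0  0
 z  0  0  1  1  1  1  1  1  1
 y  0  0  1  1  1  1  2  2  2
 x  0  1  1  1  2  2  2  2  3
 z  0  1  2  2  2  2  2  2  3
 z  0  1  2  3  3  3  3  3  3
 y  0  1  2  3  3  3  4  4  4
 y  0  1  2  3  3  3  4  5  5
 x  0  1  2  3  4  4  4  5  6
 x  0  1  2  3  4  5  5  5  6
 y  0  1  2  3  4  5  6  6  6

3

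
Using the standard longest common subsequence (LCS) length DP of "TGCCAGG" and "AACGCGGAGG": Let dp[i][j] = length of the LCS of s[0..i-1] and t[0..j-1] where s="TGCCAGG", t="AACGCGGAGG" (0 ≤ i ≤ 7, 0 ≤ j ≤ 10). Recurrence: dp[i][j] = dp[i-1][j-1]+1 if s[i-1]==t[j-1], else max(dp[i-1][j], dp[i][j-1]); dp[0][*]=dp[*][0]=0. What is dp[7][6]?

3

   ''  A  A  C  G  C  G  G  A  G  G
''  0  0  0  0  0  0  0  0  0  0  0
 T  0  0  0  0  0  0  0  0  0  0  0
 G  0  0  0  0  1  1  1  1  1  1  1
 C  0  0  0  1  1  2  2  2  2  2  2
 C  0  0  0  1  1  2  2  2  2  2  2
 A  0  1  1  1  1  2  2  2  3  3  3
 G  0  1  1  1  2  2  3  3  3  4  4
 G  0  1  1  1  2  2  3  4  4  4  5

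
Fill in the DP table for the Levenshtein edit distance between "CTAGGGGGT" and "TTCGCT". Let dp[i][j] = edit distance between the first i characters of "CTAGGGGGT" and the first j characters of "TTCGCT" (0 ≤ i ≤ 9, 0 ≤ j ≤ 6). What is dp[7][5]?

   ''  T  T  C  G  C  T
''  0  1  2  3  4  5  6
 C  1  1  2  2  3  4  5
 T  2  1  1  2  3  4  4
 A  3  2  2  2  3  4  5
 G  4  3  3  3  2  3  4
 G  5  4  4  4  3  3  4
 G  6  5  5  5  4  4  4
 G  7  6  6  6  5  5  5
 G  8  7  7  7  6  6  6
 T  9  8  7  8  7  7  6

5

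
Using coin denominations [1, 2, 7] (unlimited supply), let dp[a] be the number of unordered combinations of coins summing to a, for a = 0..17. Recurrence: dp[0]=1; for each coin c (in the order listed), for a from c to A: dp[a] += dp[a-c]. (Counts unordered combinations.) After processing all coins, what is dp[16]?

16

after  coin     0     1     2     3     4     5     6     7     8     9    10    11    12    13    14    15    16    17
          1     1     1     1     1     1     1     1     1     1     1     1     1     1     1     1     1     1     1
          2     1     1     2     2     3     3     4     4     5     5     6     6     7     7     8     8     9     9
          7     1     1     2     2     3     3     4     5     6     7     8     9    10    11    13    14    16    17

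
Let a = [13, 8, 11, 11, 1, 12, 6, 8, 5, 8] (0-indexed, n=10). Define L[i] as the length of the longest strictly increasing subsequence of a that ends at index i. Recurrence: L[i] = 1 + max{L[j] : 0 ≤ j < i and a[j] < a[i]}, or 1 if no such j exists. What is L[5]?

   i    0    1    2    3    4    5    6    7    8    9
a[i]   13    8   11   11    1   12    6    8    5    8
L[i]    1    1    2    2    1    3    2    3    2    3

3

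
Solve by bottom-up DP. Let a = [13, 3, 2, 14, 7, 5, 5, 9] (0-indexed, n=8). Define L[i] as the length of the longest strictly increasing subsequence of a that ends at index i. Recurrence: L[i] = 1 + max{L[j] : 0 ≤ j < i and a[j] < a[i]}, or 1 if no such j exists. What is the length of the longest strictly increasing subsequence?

   i    0    1    2    3    4    5    6    7
a[i]   13    3    2   14    7    5    5    9
L[i]    1    1    1    2    2    2    2    3

3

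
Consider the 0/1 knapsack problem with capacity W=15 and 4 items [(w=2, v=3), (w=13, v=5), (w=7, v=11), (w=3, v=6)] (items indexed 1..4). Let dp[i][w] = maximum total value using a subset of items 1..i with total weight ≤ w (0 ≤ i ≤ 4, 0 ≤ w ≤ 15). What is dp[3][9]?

i\w   0   1   2   3   4   5   6   7   8   9  10  11  12  13  14  15
  0   0   0   0   0   0   0   0   0   0   0   0   0   0   0   0   0
  1   0   0   3   3   3   3   3   3   3   3   3   3   3   3   3   3
  2   0   0   3   3   3   3   3   3   3   3   3   3   3   5   5   8
  3   0   0   3   3   3   3   3  11  11  14  14  14  14  14  14  14
  4   0   0   3   6   6   9   9  11  11  14  17  17  20  20  20  20

14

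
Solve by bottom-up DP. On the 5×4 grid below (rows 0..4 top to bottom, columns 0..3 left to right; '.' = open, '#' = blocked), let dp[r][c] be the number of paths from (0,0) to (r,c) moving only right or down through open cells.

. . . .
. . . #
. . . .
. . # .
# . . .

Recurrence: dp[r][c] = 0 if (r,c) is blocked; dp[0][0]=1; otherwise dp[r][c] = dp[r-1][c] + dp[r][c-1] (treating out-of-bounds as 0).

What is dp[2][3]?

6

r\c   0   1   2   3
  0   1   1   1   1
  1   1   2   3   0
  2   1   3   6   6
  3   1   4   0   6
  4   0   4   4  10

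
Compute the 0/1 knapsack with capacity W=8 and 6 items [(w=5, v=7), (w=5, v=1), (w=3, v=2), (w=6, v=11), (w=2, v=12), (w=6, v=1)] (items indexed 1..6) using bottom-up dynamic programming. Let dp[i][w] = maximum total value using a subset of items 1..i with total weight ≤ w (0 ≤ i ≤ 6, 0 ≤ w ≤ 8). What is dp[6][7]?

19

i\w   0   1   2   3   4   5   6   7   8
  0   0   0   0   0   0   0   0   0   0
  1   0   0   0   0   0   7   7   7   7
  2   0   0   0   0   0   7   7   7   7
  3   0   0   0   2   2   7   7   7   9
  4   0   0   0   2   2   7  11  11  11
  5   0   0  12  12  12  14  14  19  23
  6   0   0  12  12  12  14  14  19  23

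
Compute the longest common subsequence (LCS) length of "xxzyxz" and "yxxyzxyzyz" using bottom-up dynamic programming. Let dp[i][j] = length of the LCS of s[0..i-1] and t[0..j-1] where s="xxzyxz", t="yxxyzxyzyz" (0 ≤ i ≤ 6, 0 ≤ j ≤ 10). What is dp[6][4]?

   ''  y  x  x  y  z  x  y  z  y  z
''  0  0  0  0  0  0  0  0  0  0  0
 x  0  0  1  1  1  1  1  1  1  1  1
 x  0  0  1  2  2  2  2  2  2  2  2
 z  0  0  1  2  2  3  3  3  3  3  3
 y  0  1  1  2  3  3  3  4  4  4  4
 x  0  1  2  2  3  3  4  4  4  4  4
 z  0  1  2  2  3  4  4  4  5  5  5

3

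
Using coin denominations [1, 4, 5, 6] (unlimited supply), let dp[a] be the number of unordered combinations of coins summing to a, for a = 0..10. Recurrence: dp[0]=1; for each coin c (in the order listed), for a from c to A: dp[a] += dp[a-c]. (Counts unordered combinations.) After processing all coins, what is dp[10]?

8

after  coin     0     1     2     3     4     5     6     7     8     9    10
          1     1     1     1     1     1     1     1     1     1     1     1
          4     1     1     1     1     2     2     2     2     3     3     3
          5     1     1     1     1     2     3     3     3     4     5     6
          6     1     1     1     1     2     3     4     4     5     6     8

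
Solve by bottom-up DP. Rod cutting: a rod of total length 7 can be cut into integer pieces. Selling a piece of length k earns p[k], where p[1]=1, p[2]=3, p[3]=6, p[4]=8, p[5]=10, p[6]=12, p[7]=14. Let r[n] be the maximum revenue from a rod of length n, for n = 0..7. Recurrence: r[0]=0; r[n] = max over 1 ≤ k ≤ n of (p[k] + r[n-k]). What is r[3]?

   n    0    1    2    3    4    5    6    7
r[n]    0    1    3    6    8   10   12   14

6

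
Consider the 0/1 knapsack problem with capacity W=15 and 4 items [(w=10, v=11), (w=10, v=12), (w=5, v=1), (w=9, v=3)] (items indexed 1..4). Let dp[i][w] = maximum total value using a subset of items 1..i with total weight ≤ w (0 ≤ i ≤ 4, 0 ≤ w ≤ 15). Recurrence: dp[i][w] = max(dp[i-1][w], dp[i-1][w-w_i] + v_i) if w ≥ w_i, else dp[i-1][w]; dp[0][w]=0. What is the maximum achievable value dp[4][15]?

i\w   0   1   2   3   4   5   6   7   8   9  10  11  12  13  14  15
  0   0   0   0   0   0   0   0   0   0   0   0   0   0   0   0   0
  1   0   0   0   0   0   0   0   0   0   0  11  11  11  11  11  11
  2   0   0   0   0   0   0   0   0   0   0  12  12  12  12  12  12
  3   0   0   0   0   0   1   1   1   1   1  12  12  12  12  12  13
  4   0   0   0   0   0   1   1   1   1   3  12  12  12  12  12  13

13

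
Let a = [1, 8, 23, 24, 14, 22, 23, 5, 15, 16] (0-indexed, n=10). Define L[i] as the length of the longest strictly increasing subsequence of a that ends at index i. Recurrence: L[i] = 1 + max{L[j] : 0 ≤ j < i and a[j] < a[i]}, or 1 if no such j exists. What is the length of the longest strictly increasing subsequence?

5

   i    0    1    2    3    4    5    6    7    8    9
a[i]    1    8   23   24   14   22   23    5   15   16
L[i]    1    2    3    4    3    4    5    2    4    5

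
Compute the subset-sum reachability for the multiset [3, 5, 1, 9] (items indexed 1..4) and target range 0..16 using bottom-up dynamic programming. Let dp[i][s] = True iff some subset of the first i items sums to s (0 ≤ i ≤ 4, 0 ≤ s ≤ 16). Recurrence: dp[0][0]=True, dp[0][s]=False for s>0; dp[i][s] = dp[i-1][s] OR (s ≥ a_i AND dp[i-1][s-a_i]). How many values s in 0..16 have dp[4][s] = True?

i\s   0   1   2   3   4   5   6   7   8   9  10  11  12  13  14  15  16
  0   T   F   F   F   F   F   F   F   F   F   F   F   F   F   F   F   F
  1   T   F   F   T   F   F   F   F   F   F   F   F   F   F   F   F   F
  2   T   F   F   T   F   T   F   F   T   F   F   F   F   F   F   F   F
  3   T   T   F   T   T   T   T   F   T   T   F   F   F   F   F   F   F
  4   T   T   F   T   T   T   T   F   T   T   T   F   T   T   T   T   F

13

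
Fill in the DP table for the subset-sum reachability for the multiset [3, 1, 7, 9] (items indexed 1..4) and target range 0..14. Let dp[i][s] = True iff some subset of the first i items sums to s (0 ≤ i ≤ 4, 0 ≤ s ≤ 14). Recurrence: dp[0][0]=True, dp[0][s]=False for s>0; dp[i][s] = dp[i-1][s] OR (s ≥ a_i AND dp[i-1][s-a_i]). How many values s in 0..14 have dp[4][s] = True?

i\s   0   1   2   3   4   5   6   7   8   9  10  11  12  13  14
  0   T   F   F   F   F   F   F   F   F   F   F   F   F   F   F
  1   T   F   F   T   F   F   F   F   F   F   F   F   F   F   F
  2   T   T   F   T   T   F   F   F   F   F   F   F   F   F   F
  3   T   T   F   T   T   F   F   T   T   F   T   T   F   F   F
  4   T   T   F   T   T   F   F   T   T   T   T   T   T   T   F

11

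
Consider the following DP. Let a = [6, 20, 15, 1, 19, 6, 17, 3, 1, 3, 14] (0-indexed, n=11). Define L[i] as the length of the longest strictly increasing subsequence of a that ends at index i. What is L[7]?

2

   i    0    1    2    3    4    5    6    7    8    9   10
a[i]    6   20   15    1   19    6   17    3    1    3   14
L[i]    1    2    2    1    3    2    3    2    1    2    3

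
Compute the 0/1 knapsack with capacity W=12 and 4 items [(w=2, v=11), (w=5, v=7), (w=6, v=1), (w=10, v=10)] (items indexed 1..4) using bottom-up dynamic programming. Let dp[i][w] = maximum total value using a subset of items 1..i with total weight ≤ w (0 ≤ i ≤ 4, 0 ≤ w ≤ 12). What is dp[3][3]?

11

i\w   0   1   2   3   4   5   6   7   8   9  10  11  12
  0   0   0   0   0   0   0   0   0   0   0   0   0   0
  1   0   0  11  11  11  11  11  11  11  11  11  11  11
  2   0   0  11  11  11  11  11  18  18  18  18  18  18
  3   0   0  11  11  11  11  11  18  18  18  18  18  18
  4   0   0  11  11  11  11  11  18  18  18  18  18  21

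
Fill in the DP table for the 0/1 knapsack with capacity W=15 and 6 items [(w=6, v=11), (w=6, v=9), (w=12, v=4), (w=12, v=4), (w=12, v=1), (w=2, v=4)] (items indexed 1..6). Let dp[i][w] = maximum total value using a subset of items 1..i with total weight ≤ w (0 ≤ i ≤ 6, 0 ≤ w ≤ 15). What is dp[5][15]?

i\w   0   1   2   3   4   5   6   7   8   9  10  11  12  13  14  15
  0   0   0   0   0   0   0   0   0   0   0   0   0   0   0   0   0
  1   0   0   0   0   0   0  11  11  11  11  11  11  11  11  11  11
  2   0   0   0   0   0   0  11  11  11  11  11  11  20  20  20  20
  3   0   0   0   0   0   0  11  11  11  11  11  11  20  20  20  20
  4   0   0   0   0   0   0  11  11  11  11  11  11  20  20  20  20
  5   0   0   0   0   0   0  11  11  11  11  11  11  20  20  20  20
  6   0   0   4   4   4   4  11  11  15  15  15  15  20  20  24  24

20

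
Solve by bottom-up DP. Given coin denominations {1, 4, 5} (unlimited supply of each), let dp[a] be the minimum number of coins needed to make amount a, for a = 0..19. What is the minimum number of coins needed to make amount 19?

4

 a  0  1  2  3  4  5  6  7  8  9 10 11 12 13 14 15 16 17 18 19
dp  0  1  2  3  1  1  2  3  2  2  2  3  3  3  3  3  4  4  4  4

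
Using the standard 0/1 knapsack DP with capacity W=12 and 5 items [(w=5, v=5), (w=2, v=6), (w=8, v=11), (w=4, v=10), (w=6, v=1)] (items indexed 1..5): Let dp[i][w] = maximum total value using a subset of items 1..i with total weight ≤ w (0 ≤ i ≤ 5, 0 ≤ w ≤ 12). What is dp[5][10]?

i\w   0   1   2   3   4   5   6   7   8   9  10  11  12
  0   0   0   0   0   0   0   0   0   0   0   0   0   0
  1   0   0   0   0   0   5   5   5   5   5   5   5   5
  2   0   0   6   6   6   6   6  11  11  11  11  11  11
  3   0   0   6   6   6   6   6  11  11  11  17  17  17
  4   0   0   6   6  10  10  16  16  16  16  17  21  21
  5   0   0   6   6  10  10  16  16  16  16  17  21  21

17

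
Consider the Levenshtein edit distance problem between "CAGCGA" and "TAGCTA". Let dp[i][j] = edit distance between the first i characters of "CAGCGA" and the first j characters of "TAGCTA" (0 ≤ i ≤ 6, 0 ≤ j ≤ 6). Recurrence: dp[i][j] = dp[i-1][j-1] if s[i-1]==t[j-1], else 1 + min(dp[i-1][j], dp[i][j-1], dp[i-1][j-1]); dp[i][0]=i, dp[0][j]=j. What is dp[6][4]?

   ''  T  A  G  C  T  A
''  0  1  2  3  4  5  6
 C  1  1  2  3  3  4  5
 A  2  2  1  2  3  4  4
 G  3  3  2  1  2  3  4
 C  4  4  3  2  1  2  3
 G  5  5  4  3  2  2  3
 A  6  6  5  4  3  3  2

3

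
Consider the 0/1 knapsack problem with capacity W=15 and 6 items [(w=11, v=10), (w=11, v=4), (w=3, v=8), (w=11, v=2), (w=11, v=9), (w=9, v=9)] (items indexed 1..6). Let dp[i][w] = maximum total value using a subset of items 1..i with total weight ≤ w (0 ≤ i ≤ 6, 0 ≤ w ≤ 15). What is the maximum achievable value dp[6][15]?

i\w   0   1   2   3   4   5   6   7   8   9  10  11  12  13  14  15
  0   0   0   0   0   0   0   0   0   0   0   0   0   0   0   0   0
  1   0   0   0   0   0   0   0   0   0   0   0  10  10  10  10  10
  2   0   0   0   0   0   0   0   0   0   0   0  10  10  10  10  10
  3   0   0   0   8   8   8   8   8   8   8   8  10  10  10  18  18
  4   0   0   0   8   8   8   8   8   8   8   8  10  10  10  18  18
  5   0   0   0   8   8   8   8   8   8   8   8  10  10  10  18  18
  6   0   0   0   8   8   8   8   8   8   9   9  10  17  17  18  18

18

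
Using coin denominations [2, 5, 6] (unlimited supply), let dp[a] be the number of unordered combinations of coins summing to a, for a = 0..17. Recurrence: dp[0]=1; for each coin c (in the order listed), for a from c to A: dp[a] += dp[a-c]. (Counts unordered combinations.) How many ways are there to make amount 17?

after  coin     0     1     2     3     4     5     6     7     8     9    10    11    12    13    14    15    16    17
          2     1     0     1     0     1     0     1     0     1     0     1     0     1     0     1     0     1     0
          5     1     0     1     0     1     1     1     1     1     1     2     1     2     1     2     2     2     2
          6     1     0     1     0     1     1     2     1     2     1     3     2     4     2     4     3     5     4

4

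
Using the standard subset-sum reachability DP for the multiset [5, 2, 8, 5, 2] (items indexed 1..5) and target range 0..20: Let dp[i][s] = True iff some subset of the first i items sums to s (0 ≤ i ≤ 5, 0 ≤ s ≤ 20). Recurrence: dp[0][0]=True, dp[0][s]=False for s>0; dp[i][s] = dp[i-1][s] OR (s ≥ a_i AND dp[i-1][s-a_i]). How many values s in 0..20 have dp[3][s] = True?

i\s   0   1   2   3   4   5   6   7   8   9  10  11  12  13  14  15  16  17  18  19  20
  0   T   F   F   F   F   F   F   F   F   F   F   F   F   F   F   F   F   F   F   F   F
  1   T   F   F   F   F   T   F   F   F   F   F   F   F   F   F   F   F   F   F   F   F
  2   T   F   T   F   F   T   F   T   F   F   F   F   F   F   F   F   F   F   F   F   F
  3   T   F   T   F   F   T   F   T   T   F   T   F   F   T   F   T   F   F   F   F   F
  4   T   F   T   F   F   T   F   T   T   F   T   F   T   T   F   T   F   F   T   F   T
  5   T   F   T   F   T   T   F   T   T   T   T   F   T   T   T   T   F   T   T   F   T

8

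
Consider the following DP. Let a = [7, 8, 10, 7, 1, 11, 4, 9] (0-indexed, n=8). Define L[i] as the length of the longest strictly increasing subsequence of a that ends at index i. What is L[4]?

1

   i    0    1    2    3    4    5    6    7
a[i]    7    8   10    7    1   11    4    9
L[i]    1    2    3    1    1    4    2    3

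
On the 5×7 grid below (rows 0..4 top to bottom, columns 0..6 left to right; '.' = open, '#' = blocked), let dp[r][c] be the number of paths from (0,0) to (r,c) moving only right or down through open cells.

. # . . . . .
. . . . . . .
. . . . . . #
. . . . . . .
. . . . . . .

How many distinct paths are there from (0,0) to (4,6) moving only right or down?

77

r\c   0   1   2   3   4   5   6
  0   1   0   0   0   0   0   0
  1   1   1   1   1   1   1   1
  2   1   2   3   4   5   6   0
  3   1   3   6  10  15  21  21
  4   1   4  10  20  35  56  77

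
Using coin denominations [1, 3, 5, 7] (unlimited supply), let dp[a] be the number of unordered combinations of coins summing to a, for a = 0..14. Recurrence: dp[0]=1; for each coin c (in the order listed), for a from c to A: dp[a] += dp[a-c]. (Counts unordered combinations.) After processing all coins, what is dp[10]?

9

after  coin     0     1     2     3     4     5     6     7     8     9    10    11    12    13    14
          1     1     1     1     1     1     1     1     1     1     1     1     1     1     1     1
          3     1     1     1     2     2     2     3     3     3     4     4     4     5     5     5
          5     1     1     1     2     2     3     4     4     5     6     7     8     9    10    11
          7     1     1     1     2     2     3     4     5     6     7     9    10    12    14    16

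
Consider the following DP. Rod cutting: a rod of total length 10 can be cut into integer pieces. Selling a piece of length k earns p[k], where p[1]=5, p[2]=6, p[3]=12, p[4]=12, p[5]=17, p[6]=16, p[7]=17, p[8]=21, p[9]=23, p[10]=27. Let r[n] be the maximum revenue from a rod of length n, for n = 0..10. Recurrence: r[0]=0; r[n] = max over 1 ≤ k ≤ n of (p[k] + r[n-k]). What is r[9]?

   n    0    1    2    3    4    5    6    7    8    9   10
r[n]    0    5   10   15   20   25   30   35   40   45   50

45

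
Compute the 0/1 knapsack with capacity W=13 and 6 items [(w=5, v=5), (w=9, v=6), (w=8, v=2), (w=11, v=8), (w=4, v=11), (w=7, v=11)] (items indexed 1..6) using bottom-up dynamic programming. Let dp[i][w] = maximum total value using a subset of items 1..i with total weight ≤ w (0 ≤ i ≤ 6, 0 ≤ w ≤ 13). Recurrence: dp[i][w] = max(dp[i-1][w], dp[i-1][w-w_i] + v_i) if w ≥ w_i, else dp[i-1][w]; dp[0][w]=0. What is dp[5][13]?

17

i\w   0   1   2   3   4   5   6   7   8   9  10  11  12  13
  0   0   0   0   0   0   0   0   0   0   0   0   0   0   0
  1   0   0   0   0   0   5   5   5   5   5   5   5   5   5
  2   0   0   0   0   0   5   5   5   5   6   6   6   6   6
  3   0   0   0   0   0   5   5   5   5   6   6   6   6   7
  4   0   0   0   0   0   5   5   5   5   6   6   8   8   8
  5   0   0   0   0  11  11  11  11  11  16  16  16  16  17
  6   0   0   0   0  11  11  11  11  11  16  16  22  22  22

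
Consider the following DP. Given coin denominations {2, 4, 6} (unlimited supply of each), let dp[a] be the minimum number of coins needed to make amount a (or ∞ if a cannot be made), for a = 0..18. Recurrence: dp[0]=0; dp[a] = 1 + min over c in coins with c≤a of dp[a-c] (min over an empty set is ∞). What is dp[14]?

 a  0  1  2  3  4  5  6  7  8  9 10 11 12 13 14 15 16 17 18
dp  0  -  1  -  1  -  1  -  2  -  2  -  2  -  3  -  3  -  3
(- denotes ∞ / unreachable)

3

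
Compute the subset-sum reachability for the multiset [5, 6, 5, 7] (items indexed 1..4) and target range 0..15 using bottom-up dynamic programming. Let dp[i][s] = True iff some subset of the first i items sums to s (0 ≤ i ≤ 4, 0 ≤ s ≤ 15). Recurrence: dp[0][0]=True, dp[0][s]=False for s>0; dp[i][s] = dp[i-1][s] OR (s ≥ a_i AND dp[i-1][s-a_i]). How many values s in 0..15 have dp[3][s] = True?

i\s   0   1   2   3   4   5   6   7   8   9  10  11  12  13  14  15
  0   T   F   F   F   F   F   F   F   F   F   F   F   F   F   F   F
  1   T   F   F   F   F   T   F   F   F   F   F   F   F   F   F   F
  2   T   F   F   F   F   T   T   F   F   F   F   T   F   F   F   F
  3   T   F   F   F   F   T   T   F   F   F   T   T   F   F   F   F
  4   T   F   F   F   F   T   T   T   F   F   T   T   T   T   F   F

5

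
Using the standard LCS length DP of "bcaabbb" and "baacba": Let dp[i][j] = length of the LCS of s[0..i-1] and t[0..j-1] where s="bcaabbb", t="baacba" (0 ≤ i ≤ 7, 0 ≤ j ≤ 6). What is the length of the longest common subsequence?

4

   ''  b  a  a  c  b  a
''  0  0  0  0  0  0  0
 b  0  1  1  1  1  1  1
 c  0  1  1  1  2  2  2
 a  0  1  2  2  2  2  3
 a  0  1  2  3  3  3  3
 b  0  1  2  3  3  4  4
 b  0  1  2  3  3  4  4
 b  0  1  2  3  3  4  4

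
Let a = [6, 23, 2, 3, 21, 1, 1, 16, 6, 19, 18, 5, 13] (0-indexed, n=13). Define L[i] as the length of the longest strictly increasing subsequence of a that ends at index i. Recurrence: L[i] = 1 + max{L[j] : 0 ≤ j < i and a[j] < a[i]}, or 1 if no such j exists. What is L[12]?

4

   i    0    1    2    3    4    5    6    7    8    9   10   11   12
a[i]    6   23    2    3   21    1    1   16    6   19   18    5   13
L[i]    1    2    1    2    3    1    1    3    3    4    4    3    4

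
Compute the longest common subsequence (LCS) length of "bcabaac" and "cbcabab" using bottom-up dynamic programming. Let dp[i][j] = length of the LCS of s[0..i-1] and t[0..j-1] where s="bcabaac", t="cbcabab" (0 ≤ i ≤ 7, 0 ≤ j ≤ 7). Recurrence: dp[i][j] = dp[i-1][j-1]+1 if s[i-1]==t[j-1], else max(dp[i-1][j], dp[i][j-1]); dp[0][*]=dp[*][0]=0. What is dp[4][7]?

4

   ''  c  b  c  a  b  a  b
''  0  0  0  0  0  0  0  0
 b  0  0  1  1  1  1  1  1
 c  0  1  1  2  2  2  2  2
 a  0  1  1  2  3  3  3  3
 b  0  1  2  2  3  4  4  4
 a  0  1  2  2  3  4  5  5
 a  0  1  2  2  3  4  5  5
 c  0  1  2  3  3  4  5  5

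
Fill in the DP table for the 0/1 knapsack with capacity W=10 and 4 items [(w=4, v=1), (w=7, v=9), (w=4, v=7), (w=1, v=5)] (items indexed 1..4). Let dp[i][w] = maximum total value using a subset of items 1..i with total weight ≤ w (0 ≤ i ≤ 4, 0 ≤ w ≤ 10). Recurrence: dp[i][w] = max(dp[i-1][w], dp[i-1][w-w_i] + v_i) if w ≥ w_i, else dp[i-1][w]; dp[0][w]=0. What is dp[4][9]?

14

i\w   0   1   2   3   4   5   6   7   8   9  10
  0   0   0   0   0   0   0   0   0   0   0   0
  1   0   0   0   0   1   1   1   1   1   1   1
  2   0   0   0   0   1   1   1   9   9   9   9
  3   0   0   0   0   7   7   7   9   9   9   9
  4   0   5   5   5   7  12  12  12  14  14  14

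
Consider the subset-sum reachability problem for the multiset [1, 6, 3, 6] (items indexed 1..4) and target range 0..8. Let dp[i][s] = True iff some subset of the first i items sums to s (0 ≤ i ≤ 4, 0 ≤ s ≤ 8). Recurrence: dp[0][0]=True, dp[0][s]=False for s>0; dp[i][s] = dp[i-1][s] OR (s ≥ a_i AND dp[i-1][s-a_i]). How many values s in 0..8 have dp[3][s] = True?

i\s   0   1   2   3   4   5   6   7   8
  0   T   F   F   F   F   F   F   F   F
  1   T   T   F   F   F   F   F   F   F
  2   T   T   F   F   F   F   T   T   F
  3   T   T   F   T   T   F   T   T   F
  4   T   T   F   T   T   F   T   T   F

6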